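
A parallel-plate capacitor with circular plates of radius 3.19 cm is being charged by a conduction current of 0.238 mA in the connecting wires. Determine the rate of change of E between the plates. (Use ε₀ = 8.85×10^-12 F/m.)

The displacement current between the plates equals the conduction current, I_d = 0.238 mA.
Then dE/dt = I_d/(ε₀A) = 8.41×10^9 V/(m·s).

8.41×10^9 V/(m·s)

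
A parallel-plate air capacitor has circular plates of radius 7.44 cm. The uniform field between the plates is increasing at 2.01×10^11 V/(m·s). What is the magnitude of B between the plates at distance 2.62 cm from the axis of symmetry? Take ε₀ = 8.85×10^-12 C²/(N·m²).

Through the whole plate area (πR² = 0.01739 m²), I_d = ε₀ πR² dE/dt = 0.03093 A.
For r < R the Ampère–Maxwell law gives B(2πr) = μ₀ I_d (r²/R²), so B = μ₀ I_d r/(2πR²) = (4π×10^-7)(0.03093)(0.0262)/(2π·0.0744²) = 2.93×10^-8 T.

2.93×10^-8 T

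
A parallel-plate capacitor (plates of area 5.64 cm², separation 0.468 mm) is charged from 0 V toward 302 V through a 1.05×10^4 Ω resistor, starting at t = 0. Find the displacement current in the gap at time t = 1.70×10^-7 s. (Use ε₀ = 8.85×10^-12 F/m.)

6.30×10^-3 A

With C = ε₀A/d = (8.85×10^-12)(5.64×10^-4)/(4.68×10^-4) = 1.067×10^-11 F, the time constant is τ = RC = 1.120×10^-7 s, so t/τ = 1.518 and e^(−t/τ) = 0.2191.
I_d = I_cond = (V₀/R) e^(−t/τ) = (0.02876)(0.2191) = 6.30×10^-3 A.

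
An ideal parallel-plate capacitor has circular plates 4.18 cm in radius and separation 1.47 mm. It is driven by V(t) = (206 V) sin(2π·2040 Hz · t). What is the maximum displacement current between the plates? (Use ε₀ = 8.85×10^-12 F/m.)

8.73×10^-5 A

C = ε₀A/d = (8.85×10^-12)(5.489×10^-3)/(1.47×10^-3) = 3.305×10^-11 F; ω = 2πf = 1.282×10^4 rad/s.
I_d = C dV/dt, so |I_d|_max = C V₀ ω = (3.305×10^-11)(206)(1.282×10^4) = 8.73×10^-5 A.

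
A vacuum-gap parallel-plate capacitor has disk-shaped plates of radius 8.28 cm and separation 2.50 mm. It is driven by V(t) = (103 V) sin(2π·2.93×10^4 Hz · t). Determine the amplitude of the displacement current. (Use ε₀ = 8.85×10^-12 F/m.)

C = ε₀A/d = (8.85×10^-12)(0.02154)/(2.50×10^-3) = 7.625×10^-11 F; ω = 2πf = 1.841×10^5 rad/s.
I_d = C dV/dt, so |I_d|_max = C V₀ ω = (7.625×10^-11)(103)(1.841×10^5) = 1.45×10^-3 A.

1.45×10^-3 A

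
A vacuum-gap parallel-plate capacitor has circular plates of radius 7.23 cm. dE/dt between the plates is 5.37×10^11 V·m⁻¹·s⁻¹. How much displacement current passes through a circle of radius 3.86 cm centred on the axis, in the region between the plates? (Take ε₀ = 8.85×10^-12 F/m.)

0.0222 A

Through the whole plate area (πR² = 0.01642 m²), I_d = ε₀ πR² dE/dt = 0.07804 A.
Through an area πr² the displacement current is I_d·(πr²/πR²) = I_d (r/R)² = 0.0222 A.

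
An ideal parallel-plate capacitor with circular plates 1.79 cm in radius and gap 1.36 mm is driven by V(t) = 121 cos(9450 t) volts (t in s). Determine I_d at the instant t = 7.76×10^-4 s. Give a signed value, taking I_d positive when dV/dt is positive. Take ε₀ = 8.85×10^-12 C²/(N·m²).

-6.50×10^-6 A

dV/dt = (121)(9450)·−sin(7.3332) = -9.919×10^5 V/s.
I_d = C dV/dt with C = ε₀A/d = (8.85×10^-12)(1.007×10^-3)/(1.36×10^-3) = 6.553×10^-12 F, so I_d = (6.553×10^-12)(-9.919×10^5) = -6.50×10^-6 A.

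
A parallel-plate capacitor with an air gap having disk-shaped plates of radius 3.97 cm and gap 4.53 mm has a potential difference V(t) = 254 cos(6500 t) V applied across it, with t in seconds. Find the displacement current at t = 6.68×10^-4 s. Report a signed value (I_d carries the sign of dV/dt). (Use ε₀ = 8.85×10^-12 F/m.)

1.49×10^-5 A

dE/dt = (V₀ω/d)·−sin(ωt) with ωt = 4.342 rad: (254)(6500)(0.9322)/(4.53×10^-3) = 3.397×10^8 V/(m·s).
I_d = ε₀ A dE/dt = (8.85×10^-12)(4.951×10^-3)(3.397×10^8) = 1.49×10^-5 A.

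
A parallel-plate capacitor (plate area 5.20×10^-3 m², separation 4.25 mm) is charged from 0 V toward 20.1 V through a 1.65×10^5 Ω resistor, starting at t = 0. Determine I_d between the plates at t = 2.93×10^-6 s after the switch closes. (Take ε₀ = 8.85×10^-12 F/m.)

C = ε₀A/d = (8.85×10^-12)(5.20×10^-3)/(4.25×10^-3) = 1.083×10^-11 F, so τ = RC = 1.787×10^-6 s.
The conduction current is I(t) = (V₀/R) e^(−t/τ), and the displacement current between the plates equals it.
t/τ = 1.640; I_d = (20.1/1.65×10^5) · e^(−1.640) = (1.218×10^-4)(0.1940) = 2.36×10^-5 A.

2.36×10^-5 A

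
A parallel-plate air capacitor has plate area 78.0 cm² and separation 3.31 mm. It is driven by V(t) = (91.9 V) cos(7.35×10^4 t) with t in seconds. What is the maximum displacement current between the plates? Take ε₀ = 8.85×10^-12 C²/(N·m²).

1.41×10^-4 A

(dE/dt)_max = V₀ω/d = 2.041×10^9 V/(m·s); ω = 7.35×10^4 rad/s.
I_d,max = ε₀ A (dE/dt)_max = (8.85×10^-12)(7.80×10^-3)(2.041×10^9) = 1.41×10^-4 A.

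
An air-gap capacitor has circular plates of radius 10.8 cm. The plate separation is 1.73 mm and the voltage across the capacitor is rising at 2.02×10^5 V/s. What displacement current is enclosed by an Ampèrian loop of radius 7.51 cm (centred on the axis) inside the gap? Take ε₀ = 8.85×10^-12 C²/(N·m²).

1.83×10^-5 A

With E = V/d, dE/dt = 1.168×10^8 V/(m·s) and πR² = 0.03664 m², giving I_d = ε₀ πR² dE/dt = 3.787×10^-5 A.
Since J_d is uniform, the enclosed fraction is (r/R)² = 0.4835, giving I_d,enc = 1.83×10^-5 A.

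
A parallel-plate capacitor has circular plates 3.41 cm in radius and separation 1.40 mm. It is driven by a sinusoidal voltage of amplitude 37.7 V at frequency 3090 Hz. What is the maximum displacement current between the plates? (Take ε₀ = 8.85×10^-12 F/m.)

1.69×10^-5 A

The displacement current equals the conduction current C dV/dt, which peaks at C V₀ ω.
With C = ε₀A/d = (8.85×10^-12)(3.653×10^-3)/(1.40×10^-3) = 2.309×10^-11 F and ω = 2πf = 1.942×10^4 rad/s, I_d,max = (2.309×10^-11)(37.7)(1.942×10^4) = 1.69×10^-5 A.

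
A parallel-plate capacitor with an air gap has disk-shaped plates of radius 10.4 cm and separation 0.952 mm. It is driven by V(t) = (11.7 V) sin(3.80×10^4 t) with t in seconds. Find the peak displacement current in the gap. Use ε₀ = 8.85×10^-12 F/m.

(dE/dt)_max = V₀ω/d = 4.670×10^8 V/(m·s); ω = 3.80×10^4 rad/s.
I_d,max = ε₀ A (dE/dt)_max = (8.85×10^-12)(0.03398)(4.670×10^8) = 1.40×10^-4 A.

1.40×10^-4 A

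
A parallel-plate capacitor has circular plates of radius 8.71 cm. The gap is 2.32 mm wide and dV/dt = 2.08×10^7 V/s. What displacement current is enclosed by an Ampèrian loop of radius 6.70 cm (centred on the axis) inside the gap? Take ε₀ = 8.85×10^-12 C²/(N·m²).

dE/dt = (dV/dt)/d = 8.966×10^9 V/(m·s); I_d = ε₀(πR²)(dE/dt) = (8.85×10^-12)(0.02383)(8.966×10^9) = 1.891×10^-3 A.
Through an area πr² the displacement current is I_d·(πr²/πR²) = I_d (r/R)² = 1.12×10^-3 A.

1.12×10^-3 A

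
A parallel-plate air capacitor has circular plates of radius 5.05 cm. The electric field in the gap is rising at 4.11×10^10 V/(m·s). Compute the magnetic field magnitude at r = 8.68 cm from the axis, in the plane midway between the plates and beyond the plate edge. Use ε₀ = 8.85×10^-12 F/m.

6.71×10^-9 T

Total displacement current: I_d = ε₀(πR²)(dE/dt) = (8.85×10^-12)(8.012×10^-3)(4.11×10^10) = 2.914×10^-3 A.
For r ≥ R the full I_d is enclosed: B = μ₀ I_d/(2πr) = (4π×10^-7)(2.914×10^-3)/(2π·0.0868) = 6.71×10^-9 T.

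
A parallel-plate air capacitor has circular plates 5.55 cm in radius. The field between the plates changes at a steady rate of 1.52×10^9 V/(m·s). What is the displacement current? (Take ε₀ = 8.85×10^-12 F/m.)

1.30×10^-4 A

With a uniform field, Φ_E = EA, so I_d = ε₀ A dE/dt = 1.30×10^-4 A.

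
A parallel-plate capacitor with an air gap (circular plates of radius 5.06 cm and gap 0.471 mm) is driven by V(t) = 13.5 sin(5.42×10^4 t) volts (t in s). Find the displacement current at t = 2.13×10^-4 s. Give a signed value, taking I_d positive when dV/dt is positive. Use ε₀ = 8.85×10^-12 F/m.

dE/dt = (V₀ω/d)·cos(ωt) with ωt = 11.5446 rad: (13.5)(5.42×10^4)(0.5219)/(4.71×10^-4) = 8.108×10^8 V/(m·s).
I_d = ε₀ A dE/dt = (8.85×10^-12)(8.044×10^-3)(8.108×10^8) = 5.77×10^-5 A.

5.77×10^-5 A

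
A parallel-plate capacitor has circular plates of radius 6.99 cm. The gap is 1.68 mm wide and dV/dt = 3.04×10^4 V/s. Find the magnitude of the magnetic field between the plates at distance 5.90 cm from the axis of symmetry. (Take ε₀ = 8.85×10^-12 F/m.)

With E = V/d, dE/dt = 1.810×10^7 V/(m·s) and πR² = 0.01535 m², giving I_d = ε₀ πR² dE/dt = 2.459×10^-6 A.
An Ampèrian loop of radius r encloses a fraction (r/R)² of I_d. Then B·2πr = μ₀ I_d (r/R)², giving B = μ₀ I_d r/(2πR²) = 5.94×10^-12 T.

5.94×10^-12 T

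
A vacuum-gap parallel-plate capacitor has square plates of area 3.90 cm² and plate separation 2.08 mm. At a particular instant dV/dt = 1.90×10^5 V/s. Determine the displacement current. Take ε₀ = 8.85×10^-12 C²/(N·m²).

3.15×10^-7 A

E = V/d so dE/dt = (dV/dt)/d = 9.135×10^7 V/(m·s), and I_d = ε₀ A dE/dt = (8.85×10^-12)(3.90×10^-4)(9.135×10^7) = 3.15×10^-7 A.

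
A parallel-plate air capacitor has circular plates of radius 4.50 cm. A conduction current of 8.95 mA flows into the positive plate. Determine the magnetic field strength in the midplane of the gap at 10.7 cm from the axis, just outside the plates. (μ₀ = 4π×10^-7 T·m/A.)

No conduction current crosses the gap, so I_d there equals the 8.95×10^-3 A in the leads.
For r ≥ R the full I_d is enclosed: B = μ₀ I_d/(2πr) = (4π×10^-7)(8.95×10^-3)/(2π·0.107) = 1.67×10^-8 T.

1.67×10^-8 T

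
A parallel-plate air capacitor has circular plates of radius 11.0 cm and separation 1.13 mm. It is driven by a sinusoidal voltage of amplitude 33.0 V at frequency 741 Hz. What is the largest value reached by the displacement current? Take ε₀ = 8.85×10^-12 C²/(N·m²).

C = ε₀A/d = (8.85×10^-12)(0.03801)/(1.13×10^-3) = 2.977×10^-10 F; ω = 2πf = 4656 rad/s.
I_d = C dV/dt, so |I_d|_max = C V₀ ω = (2.977×10^-10)(33.0)(4656) = 4.57×10^-5 A.

4.57×10^-5 A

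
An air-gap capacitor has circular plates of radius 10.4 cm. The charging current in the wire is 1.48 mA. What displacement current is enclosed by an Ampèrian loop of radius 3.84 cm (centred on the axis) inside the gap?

No conduction current crosses the gap, so I_d there equals the 1.48×10^-3 A in the leads.
Since J_d is uniform, the enclosed fraction is (r/R)² = 0.1363, giving I_d,enc = 2.02×10^-4 A.

2.02×10^-4 A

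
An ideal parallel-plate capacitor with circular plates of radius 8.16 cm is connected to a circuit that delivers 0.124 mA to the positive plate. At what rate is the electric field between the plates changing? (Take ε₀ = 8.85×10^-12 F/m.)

Charge continuity gives I_d = I = 1.24×10^-4 A between the plates.
Inverting I_d = ε₀ A dE/dt gives dE/dt = 1.24×10^-4 / (8.85×10^-12 · 0.02092) = 6.70×10^8 V/(m·s).

6.70×10^8 V/(m·s)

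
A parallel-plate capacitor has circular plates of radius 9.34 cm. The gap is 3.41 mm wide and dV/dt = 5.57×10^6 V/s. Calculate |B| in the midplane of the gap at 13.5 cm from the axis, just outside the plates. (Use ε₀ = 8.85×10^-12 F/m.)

5.87×10^-10 T

I_d = C dV/dt with C = ε₀πR²/d = 7.114×10^-11 F, so I_d = (7.114×10^-11)(5.57×10^6) = 3.962×10^-4 A.
With r > R the enclosed displacement current is the full I_d; B = μ₀ I_d / (2πr) = 5.87×10^-10 T.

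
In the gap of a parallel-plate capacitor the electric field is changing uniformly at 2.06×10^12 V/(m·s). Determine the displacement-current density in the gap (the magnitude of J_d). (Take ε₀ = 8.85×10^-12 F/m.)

J_d = ε₀ dE/dt = (8.85×10^-12)(2.06×10^12) = 18.2 A/m².

18.2 A/m²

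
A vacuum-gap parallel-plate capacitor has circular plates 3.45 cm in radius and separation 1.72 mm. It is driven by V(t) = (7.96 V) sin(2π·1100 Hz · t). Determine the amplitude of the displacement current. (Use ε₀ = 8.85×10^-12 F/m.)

1.06×10^-6 A

(dE/dt)_max = V₀ω/d = 3.199×10^7 V/(m·s); ω = 2πf = 6912 rad/s.
I_d,max = ε₀ A (dE/dt)_max = (8.85×10^-12)(3.739×10^-3)(3.199×10^7) = 1.06×10^-6 A.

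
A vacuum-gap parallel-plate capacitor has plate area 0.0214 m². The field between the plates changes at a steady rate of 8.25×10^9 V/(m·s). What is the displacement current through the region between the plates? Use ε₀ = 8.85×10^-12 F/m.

1.56×10^-3 A

With a uniform field, Φ_E = EA, so I_d = ε₀ A dE/dt = 1.56×10^-3 A.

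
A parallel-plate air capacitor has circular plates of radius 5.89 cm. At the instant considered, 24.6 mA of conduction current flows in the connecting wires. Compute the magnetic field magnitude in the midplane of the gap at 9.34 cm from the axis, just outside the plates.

5.27×10^-8 T

By continuity the displacement current in the gap matches the conduction current: I_d = 0.0246 A.
With r > R the enclosed displacement current is the full I_d; B = μ₀ I_d / (2πr) = 5.27×10^-8 T.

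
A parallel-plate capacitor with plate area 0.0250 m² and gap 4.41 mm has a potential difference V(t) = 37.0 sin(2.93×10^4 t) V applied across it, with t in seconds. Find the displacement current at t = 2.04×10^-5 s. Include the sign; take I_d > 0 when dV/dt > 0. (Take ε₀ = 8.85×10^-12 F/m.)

C = ε₀A/d = (8.85×10^-12)(0.0250)/(4.41×10^-3) = 5.017×10^-11 F. dV/dt = V₀ω·cos(ωt); at ωt = 0.59772 rad this factor is 0.8266.
I_d = C dV/dt = (5.017×10^-11)(37.0)(2.93×10^4)(0.8266) = 4.50×10^-5 A.

4.50×10^-5 A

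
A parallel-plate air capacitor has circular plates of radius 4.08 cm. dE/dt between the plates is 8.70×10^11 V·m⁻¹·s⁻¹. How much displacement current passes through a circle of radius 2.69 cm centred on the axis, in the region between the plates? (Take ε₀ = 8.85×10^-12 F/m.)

Through the whole plate area (πR² = 5.230×10^-3 m²), I_d = ε₀ πR² dE/dt = 0.04027 A.
Since J_d is uniform, the enclosed fraction is (r/R)² = 0.4347, giving I_d,enc = 0.0175 A.

0.0175 A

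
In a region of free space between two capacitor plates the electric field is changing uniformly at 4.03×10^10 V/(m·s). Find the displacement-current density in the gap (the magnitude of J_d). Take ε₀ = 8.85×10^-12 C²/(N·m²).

J_d = ε₀ dE/dt = (8.85×10^-12)(4.03×10^10) = 0.357 A/m².

0.357 A/m²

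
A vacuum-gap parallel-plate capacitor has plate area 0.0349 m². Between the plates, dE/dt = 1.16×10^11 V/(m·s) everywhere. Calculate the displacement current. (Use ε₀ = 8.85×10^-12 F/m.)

0.0358 A

The displacement current is ε₀ times dΦ_E/dt = ε₀ A dE/dt = (8.85×10^-12)(0.0349)(1.16×10^11) = 0.0358 A.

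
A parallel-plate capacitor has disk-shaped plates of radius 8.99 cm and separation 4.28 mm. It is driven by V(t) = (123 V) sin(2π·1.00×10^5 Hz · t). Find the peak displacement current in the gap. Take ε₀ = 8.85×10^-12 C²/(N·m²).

4.06×10^-3 A

The displacement current equals the conduction current C dV/dt, which peaks at C V₀ ω.
With C = ε₀A/d = (8.85×10^-12)(0.02539)/(4.28×10^-3) = 5.250×10^-11 F and ω = 2πf = 6.283×10^5 rad/s, I_d,max = (5.250×10^-11)(123)(6.283×10^5) = 4.06×10^-3 A.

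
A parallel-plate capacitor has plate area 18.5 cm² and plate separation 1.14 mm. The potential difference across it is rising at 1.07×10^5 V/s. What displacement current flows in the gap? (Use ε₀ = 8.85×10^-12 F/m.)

E = V/d so dE/dt = (dV/dt)/d = 9.386×10^7 V/(m·s), and I_d = ε₀ A dE/dt = (8.85×10^-12)(1.85×10^-3)(9.386×10^7) = 1.54×10^-6 A.

1.54×10^-6 A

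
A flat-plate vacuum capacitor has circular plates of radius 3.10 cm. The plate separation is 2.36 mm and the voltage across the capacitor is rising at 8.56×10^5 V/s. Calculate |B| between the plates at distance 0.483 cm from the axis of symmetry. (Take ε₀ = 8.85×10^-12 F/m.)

I_d = C dV/dt with C = ε₀πR²/d = 1.132×10^-11 F, so I_d = (1.132×10^-11)(8.56×10^5) = 9.690×10^-6 A.
For r < R the Ampère–Maxwell law gives B(2πr) = μ₀ I_d (r²/R²), so B = μ₀ I_d r/(2πR²) = (4π×10^-7)(9.690×10^-6)(4.83×10^-3)/(2π·0.0310²) = 9.74×10^-12 T.

9.74×10^-12 T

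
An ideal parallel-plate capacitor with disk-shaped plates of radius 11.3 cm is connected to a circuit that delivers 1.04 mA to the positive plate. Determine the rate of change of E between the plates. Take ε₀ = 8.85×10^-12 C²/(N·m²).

2.93×10^9 V/(m·s)

By continuity, I_d in the gap equals the 1.04 mA flowing in the wire.
Inverting I_d = ε₀ A dE/dt gives dE/dt = 1.04×10^-3 / (8.85×10^-12 · 0.04011) = 2.93×10^9 V/(m·s).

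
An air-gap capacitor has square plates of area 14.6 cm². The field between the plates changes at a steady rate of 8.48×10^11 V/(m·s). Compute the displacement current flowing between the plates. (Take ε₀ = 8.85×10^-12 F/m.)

0.0110 A

The displacement current is ε₀ times dΦ_E/dt = ε₀ A dE/dt = (8.85×10^-12)(1.46×10^-3)(8.48×10^11) = 0.0110 A.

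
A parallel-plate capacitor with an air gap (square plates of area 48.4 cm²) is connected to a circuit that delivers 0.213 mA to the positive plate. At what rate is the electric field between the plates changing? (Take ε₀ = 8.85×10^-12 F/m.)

The displacement current between the plates equals the conduction current, I_d = 0.213 mA.
Inverting I_d = ε₀ A dE/dt gives dE/dt = 2.13×10^-4 / (8.85×10^-12 · 4.84×10^-3) = 4.97×10^9 V/(m·s).

4.97×10^9 V/(m·s)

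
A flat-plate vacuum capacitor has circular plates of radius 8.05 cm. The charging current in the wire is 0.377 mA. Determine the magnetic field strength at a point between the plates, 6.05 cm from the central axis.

Between the plates the displacement current equals the wire current: I_d = 0.377 mA = 3.77×10^-4 A.
For r < R the Ampère–Maxwell law gives B(2πr) = μ₀ I_d (r²/R²), so B = μ₀ I_d r/(2πR²) = (4π×10^-7)(3.77×10^-4)(0.0605)/(2π·0.0805²) = 7.04×10^-10 T.

7.04×10^-10 T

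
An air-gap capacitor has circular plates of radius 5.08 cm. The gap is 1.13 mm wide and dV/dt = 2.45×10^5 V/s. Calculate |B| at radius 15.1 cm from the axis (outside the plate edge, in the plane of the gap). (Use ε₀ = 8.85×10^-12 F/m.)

I_d = C dV/dt with C = ε₀πR²/d = 6.349×10^-11 F, so I_d = (6.349×10^-11)(2.45×10^5) = 1.556×10^-5 A.
For r ≥ R the full I_d is enclosed: B = μ₀ I_d/(2πr) = (4π×10^-7)(1.556×10^-5)/(2π·0.151) = 2.06×10^-11 T.

2.06×10^-11 T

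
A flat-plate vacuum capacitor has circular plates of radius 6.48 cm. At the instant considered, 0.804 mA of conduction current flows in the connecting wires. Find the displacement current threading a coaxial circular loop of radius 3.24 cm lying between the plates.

2.01×10^-4 A

No conduction current crosses the gap, so I_d there equals the 8.04×10^-4 A in the leads.
The field is uniform, so I_d,enc = I_d (r/R)² = (8.04×10^-4)(3.24/6.48)² = 2.01×10^-4 A.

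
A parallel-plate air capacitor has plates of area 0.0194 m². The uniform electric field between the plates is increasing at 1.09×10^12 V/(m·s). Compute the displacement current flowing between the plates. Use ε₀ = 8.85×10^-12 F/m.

I_d = ε₀ A (dE/dt) = (8.85×10^-12)(0.0194 m²)(1.09×10^12) = 0.187 A.

0.187 A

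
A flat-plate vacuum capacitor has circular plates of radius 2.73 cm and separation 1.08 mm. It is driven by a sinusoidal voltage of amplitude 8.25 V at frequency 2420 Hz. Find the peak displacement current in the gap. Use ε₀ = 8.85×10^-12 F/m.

C = ε₀A/d = (8.85×10^-12)(2.341×10^-3)/(1.08×10^-3) = 1.918×10^-11 F; ω = 2πf = 1.521×10^4 rad/s.
I_d = C dV/dt, so |I_d|_max = C V₀ ω = (1.918×10^-11)(8.25)(1.521×10^4) = 2.41×10^-6 A.

2.41×10^-6 A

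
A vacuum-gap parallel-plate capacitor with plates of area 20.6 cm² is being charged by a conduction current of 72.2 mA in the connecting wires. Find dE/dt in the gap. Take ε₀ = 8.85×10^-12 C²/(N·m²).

3.96×10^12 V/(m·s)

By continuity, I_d in the gap equals the 72.2 mA flowing in the wire.
Then dE/dt = I_d/(ε₀A) = 3.96×10^12 V/(m·s).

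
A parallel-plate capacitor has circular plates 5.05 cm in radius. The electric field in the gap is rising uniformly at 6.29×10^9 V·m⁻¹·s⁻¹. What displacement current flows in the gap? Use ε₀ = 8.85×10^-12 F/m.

The displacement current is ε₀ times dΦ_E/dt = ε₀ A dE/dt = (8.85×10^-12)(8.012×10^-3)(6.29×10^9) = 4.46×10^-4 A.

4.46×10^-4 A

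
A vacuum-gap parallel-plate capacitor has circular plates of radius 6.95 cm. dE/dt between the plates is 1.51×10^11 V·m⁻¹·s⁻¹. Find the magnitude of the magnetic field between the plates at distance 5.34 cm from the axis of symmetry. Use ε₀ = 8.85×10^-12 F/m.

Through the whole plate area (πR² = 0.01517 m²), I_d = ε₀ πR² dE/dt = 0.02027 A.
For r < R the Ampère–Maxwell law gives B(2πr) = μ₀ I_d (r²/R²), so B = μ₀ I_d r/(2πR²) = (4π×10^-7)(0.02027)(0.0534)/(2π·0.0695²) = 4.48×10^-8 T.

4.48×10^-8 T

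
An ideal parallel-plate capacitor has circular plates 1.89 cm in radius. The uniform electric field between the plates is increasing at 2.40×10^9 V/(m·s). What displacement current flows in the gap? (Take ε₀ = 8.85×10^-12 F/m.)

I_d = ε₀ A (dE/dt) = (8.85×10^-12)(1.122×10^-3 m²)(2.40×10^9) = 2.38×10^-5 A.

2.38×10^-5 A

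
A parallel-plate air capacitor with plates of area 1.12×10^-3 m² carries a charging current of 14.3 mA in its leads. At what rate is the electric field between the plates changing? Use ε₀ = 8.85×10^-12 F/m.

1.44×10^12 V/(m·s)

Charge continuity gives I_d = I = 0.0143 A between the plates.
Then dE/dt = I_d/(ε₀A) = 1.44×10^12 V/(m·s).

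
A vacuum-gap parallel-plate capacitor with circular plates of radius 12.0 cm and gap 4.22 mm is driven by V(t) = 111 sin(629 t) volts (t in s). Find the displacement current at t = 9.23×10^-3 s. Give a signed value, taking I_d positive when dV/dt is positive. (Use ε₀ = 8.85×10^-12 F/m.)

5.88×10^-6 A

C = ε₀A/d = (8.85×10^-12)(0.04524)/(4.22×10^-3) = 9.488×10^-11 F. dV/dt = V₀ω·cos(ωt); at ωt = 5.80567 rad this factor is 0.8881.
I_d = C dV/dt = (9.488×10^-11)(111)(629)(0.8881) = 5.88×10^-6 A.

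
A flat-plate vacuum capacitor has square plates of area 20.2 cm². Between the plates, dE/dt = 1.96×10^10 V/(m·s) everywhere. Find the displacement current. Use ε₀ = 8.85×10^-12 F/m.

3.50×10^-4 A

With a uniform field, Φ_E = EA, so I_d = ε₀ A dE/dt = 3.50×10^-4 A.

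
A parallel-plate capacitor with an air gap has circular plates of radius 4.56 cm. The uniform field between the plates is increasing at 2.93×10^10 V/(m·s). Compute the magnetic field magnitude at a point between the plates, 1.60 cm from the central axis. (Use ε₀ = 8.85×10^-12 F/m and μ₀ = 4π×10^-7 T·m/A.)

2.61×10^-9 T

Through the whole plate area (πR² = 6.533×10^-3 m²), I_d = ε₀ πR² dE/dt = 1.694×10^-3 A.
For r < R the Ampère–Maxwell law gives B(2πr) = μ₀ I_d (r²/R²), so B = μ₀ I_d r/(2πR²) = (4π×10^-7)(1.694×10^-3)(0.0160)/(2π·0.0456²) = 2.61×10^-9 T.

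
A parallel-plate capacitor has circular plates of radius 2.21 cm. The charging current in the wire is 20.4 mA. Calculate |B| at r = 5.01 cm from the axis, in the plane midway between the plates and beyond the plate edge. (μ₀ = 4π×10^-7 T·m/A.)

By continuity the displacement current in the gap matches the conduction current: I_d = 0.0204 A.
With r > R the enclosed displacement current is the full I_d; B = μ₀ I_d / (2πr) = 8.14×10^-8 T.

8.14×10^-8 T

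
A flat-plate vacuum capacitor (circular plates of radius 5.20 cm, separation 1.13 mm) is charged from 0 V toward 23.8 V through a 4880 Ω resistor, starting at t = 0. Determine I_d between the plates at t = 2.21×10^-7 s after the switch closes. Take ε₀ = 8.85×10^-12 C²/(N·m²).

2.47×10^-3 A

With C = ε₀A/d = (8.85×10^-12)(8.495×10^-3)/(1.13×10^-3) = 6.653×10^-11 F, the time constant is τ = RC = 3.247×10^-7 s, so t/τ = 0.6806 and e^(−t/τ) = 0.5063.
I_d = I_cond = (V₀/R) e^(−t/τ) = (4.877×10^-3)(0.5063) = 2.47×10^-3 A.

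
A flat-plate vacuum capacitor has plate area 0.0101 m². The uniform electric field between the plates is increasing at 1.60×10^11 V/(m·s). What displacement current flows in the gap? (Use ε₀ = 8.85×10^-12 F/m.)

0.0143 A

With a uniform field, Φ_E = EA, so I_d = ε₀ A dE/dt = 0.0143 A.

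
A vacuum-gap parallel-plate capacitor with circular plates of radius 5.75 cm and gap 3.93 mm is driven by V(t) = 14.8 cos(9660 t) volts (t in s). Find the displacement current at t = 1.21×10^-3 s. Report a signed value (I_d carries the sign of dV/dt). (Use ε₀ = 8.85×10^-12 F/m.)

C = ε₀A/d = (8.85×10^-12)(0.01039)/(3.93×10^-3) = 2.340×10^-11 F. dV/dt = V₀ω·−sin(ωt); at ωt = 11.6886 rad this factor is 0.7693.
I_d = C dV/dt = (2.340×10^-11)(14.8)(9660)(0.7693) = 2.57×10^-6 A.

2.57×10^-6 A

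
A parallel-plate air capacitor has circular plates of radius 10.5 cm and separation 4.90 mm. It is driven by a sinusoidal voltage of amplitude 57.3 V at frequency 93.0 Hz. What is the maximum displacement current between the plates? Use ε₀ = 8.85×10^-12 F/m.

2.09×10^-6 A

C = ε₀A/d = (8.85×10^-12)(0.03464)/(4.90×10^-3) = 6.256×10^-11 F; ω = 2πf = 584.3 rad/s.
I_d = C dV/dt, so |I_d|_max = C V₀ ω = (6.256×10^-11)(57.3)(584.3) = 2.09×10^-6 A.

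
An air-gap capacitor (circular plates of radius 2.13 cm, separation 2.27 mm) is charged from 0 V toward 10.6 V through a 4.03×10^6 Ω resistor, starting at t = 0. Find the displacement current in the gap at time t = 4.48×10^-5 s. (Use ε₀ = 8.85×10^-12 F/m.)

3.56×10^-7 A

With C = ε₀A/d = (8.85×10^-12)(1.425×10^-3)/(2.27×10^-3) = 5.556×10^-12 F, the time constant is τ = RC = 2.239×10^-5 s, so t/τ = 2.001 and e^(−t/τ) = 0.1352.
I_d = I_cond = (V₀/R) e^(−t/τ) = (2.630×10^-6)(0.1352) = 3.56×10^-7 A.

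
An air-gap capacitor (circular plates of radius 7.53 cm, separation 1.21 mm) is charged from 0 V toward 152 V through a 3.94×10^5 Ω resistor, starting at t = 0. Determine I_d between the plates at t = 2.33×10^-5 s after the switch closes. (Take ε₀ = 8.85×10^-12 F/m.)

2.45×10^-4 A

C = ε₀A/d = (8.85×10^-12)(0.01781)/(1.21×10^-3) = 1.303×10^-10 F, so τ = RC = 5.134×10^-5 s.
The conduction current is I(t) = (V₀/R) e^(−t/τ), and the displacement current between the plates equals it.
t/τ = 0.4538; I_d = (152/3.94×10^5) · e^(−0.4538) = (3.858×10^-4)(0.6352) = 2.45×10^-4 A.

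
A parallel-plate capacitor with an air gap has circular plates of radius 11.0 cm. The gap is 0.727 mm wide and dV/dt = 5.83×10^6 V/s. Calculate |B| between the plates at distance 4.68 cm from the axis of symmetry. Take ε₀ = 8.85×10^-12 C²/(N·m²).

I_d = C dV/dt with C = ε₀πR²/d = 4.627×10^-10 F, so I_d = (4.627×10^-10)(5.83×10^6) = 2.698×10^-3 A.
∮B·dl = μ₀ I_d,enc with I_d,enc = I_d r²/R² = 4.884×10^-4 A; so B = μ₀ I_d,enc/(2πr) = 2.09×10^-9 T.

2.09×10^-9 T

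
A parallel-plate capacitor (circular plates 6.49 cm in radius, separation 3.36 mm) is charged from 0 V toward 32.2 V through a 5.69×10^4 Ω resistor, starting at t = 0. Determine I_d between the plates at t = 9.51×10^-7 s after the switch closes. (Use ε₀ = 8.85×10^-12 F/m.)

3.50×10^-4 A

With C = ε₀A/d = (8.85×10^-12)(0.01323)/(3.36×10^-3) = 3.485×10^-11 F, the time constant is τ = RC = 1.983×10^-6 s, so t/τ = 0.4796 and e^(−t/τ) = 0.6190.
I_d = I_cond = (V₀/R) e^(−t/τ) = (5.659×10^-4)(0.6190) = 3.50×10^-4 A.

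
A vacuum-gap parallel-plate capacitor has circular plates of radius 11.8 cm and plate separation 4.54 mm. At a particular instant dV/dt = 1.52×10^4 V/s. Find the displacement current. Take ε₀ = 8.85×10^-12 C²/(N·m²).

1.30×10^-6 A

E = V/d so dE/dt = (dV/dt)/d = 3.348×10^6 V/(m·s), and I_d = ε₀ A dE/dt = (8.85×10^-12)(0.04374)(3.348×10^6) = 1.30×10^-6 A.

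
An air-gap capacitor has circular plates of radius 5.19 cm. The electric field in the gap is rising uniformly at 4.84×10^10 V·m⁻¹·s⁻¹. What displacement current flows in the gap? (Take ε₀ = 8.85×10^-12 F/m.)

I_d = ε₀ A (dE/dt) = (8.85×10^-12)(8.462×10^-3 m²)(4.84×10^10) = 3.62×10^-3 A.

3.62×10^-3 A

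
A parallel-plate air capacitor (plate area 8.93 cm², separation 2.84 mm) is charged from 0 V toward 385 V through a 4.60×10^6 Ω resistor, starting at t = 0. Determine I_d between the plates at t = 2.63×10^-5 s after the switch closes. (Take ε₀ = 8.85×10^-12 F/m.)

1.07×10^-5 A

With C = ε₀A/d = (8.85×10^-12)(8.93×10^-4)/(2.84×10^-3) = 2.783×10^-12 F, the time constant is τ = RC = 1.280×10^-5 s, so t/τ = 2.055 and e^(−t/τ) = 0.1281.
I_d = I_cond = (V₀/R) e^(−t/τ) = (8.370×10^-5)(0.1281) = 1.07×10^-5 A.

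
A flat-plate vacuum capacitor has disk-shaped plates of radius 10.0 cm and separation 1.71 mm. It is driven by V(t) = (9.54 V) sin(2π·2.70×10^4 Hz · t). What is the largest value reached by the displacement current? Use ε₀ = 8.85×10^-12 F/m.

2.63×10^-4 A

(dE/dt)_max = V₀ω/d = 9.462×10^8 V/(m·s); ω = 2πf = 1.696×10^5 rad/s.
I_d,max = ε₀ A (dE/dt)_max = (8.85×10^-12)(0.03142)(9.462×10^8) = 2.63×10^-4 A.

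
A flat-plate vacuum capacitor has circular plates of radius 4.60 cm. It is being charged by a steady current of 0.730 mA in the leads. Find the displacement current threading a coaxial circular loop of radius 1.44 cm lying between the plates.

7.15×10^-5 A

By continuity the displacement current in the gap matches the conduction current: I_d = 7.30×10^-4 A.
Through an area πr² the displacement current is I_d·(πr²/πR²) = I_d (r/R)² = 7.15×10^-5 A.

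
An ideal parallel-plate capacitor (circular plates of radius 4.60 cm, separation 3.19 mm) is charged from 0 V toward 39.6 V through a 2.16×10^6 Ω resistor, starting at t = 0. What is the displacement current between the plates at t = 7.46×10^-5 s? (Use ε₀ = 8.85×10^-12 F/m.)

2.82×10^-6 A

With C = ε₀A/d = (8.85×10^-12)(6.648×10^-3)/(3.19×10^-3) = 1.844×10^-11 F, the time constant is τ = RC = 3.983×10^-5 s, so t/τ = 1.873 and e^(−t/τ) = 0.1537.
I_d = I_cond = (V₀/R) e^(−t/τ) = (1.833×10^-5)(0.1537) = 2.82×10^-6 A.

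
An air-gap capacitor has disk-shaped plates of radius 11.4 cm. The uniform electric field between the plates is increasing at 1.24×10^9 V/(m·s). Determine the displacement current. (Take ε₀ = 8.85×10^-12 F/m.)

The displacement current is ε₀ times dΦ_E/dt = ε₀ A dE/dt = (8.85×10^-12)(0.04083)(1.24×10^9) = 4.48×10^-4 A.

4.48×10^-4 A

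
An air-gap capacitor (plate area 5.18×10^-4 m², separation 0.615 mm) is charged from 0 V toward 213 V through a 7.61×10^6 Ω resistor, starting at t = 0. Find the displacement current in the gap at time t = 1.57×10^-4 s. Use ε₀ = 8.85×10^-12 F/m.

1.76×10^-6 A

C = ε₀A/d = (8.85×10^-12)(5.18×10^-4)/(6.15×10^-4) = 7.454×10^-12 F, so τ = RC = 5.672×10^-5 s.
The conduction current is I(t) = (V₀/R) e^(−t/τ), and the displacement current between the plates equals it.
t/τ = 2.768; I_d = (213/7.61×10^6) · e^(−2.768) = (2.799×10^-5)(0.06279) = 1.76×10^-6 A.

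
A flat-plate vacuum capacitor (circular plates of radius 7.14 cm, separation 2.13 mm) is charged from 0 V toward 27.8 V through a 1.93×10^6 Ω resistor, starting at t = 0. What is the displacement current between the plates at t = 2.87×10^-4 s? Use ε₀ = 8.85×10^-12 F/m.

C = ε₀A/d = (8.85×10^-12)(0.01602)/(2.13×10^-3) = 6.656×10^-11 F, so τ = RC = 1.285×10^-4 s.
The conduction current is I(t) = (V₀/R) e^(−t/τ), and the displacement current between the plates equals it.
t/τ = 2.233; I_d = (27.8/1.93×10^6) · e^(−2.233) = (1.440×10^-5)(0.1072) = 1.54×10^-6 A.

1.54×10^-6 A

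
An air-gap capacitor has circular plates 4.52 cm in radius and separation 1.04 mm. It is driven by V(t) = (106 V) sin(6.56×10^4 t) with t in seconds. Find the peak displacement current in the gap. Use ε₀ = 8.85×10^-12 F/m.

C = ε₀A/d = (8.85×10^-12)(6.418×10^-3)/(1.04×10^-3) = 5.461×10^-11 F; ω = 6.56×10^4 rad/s.
I_d = C dV/dt, so |I_d|_max = C V₀ ω = (5.461×10^-11)(106)(6.56×10^4) = 3.80×10^-4 A.

3.80×10^-4 A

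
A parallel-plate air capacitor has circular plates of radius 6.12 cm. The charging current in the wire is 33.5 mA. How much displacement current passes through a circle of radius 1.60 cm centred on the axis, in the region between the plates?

Between the plates the displacement current equals the wire current: I_d = 33.5 mA = 0.0335 A.
Since J_d is uniform, the enclosed fraction is (r/R)² = 0.06835, giving I_d,enc = 2.29×10^-3 A.

2.29×10^-3 A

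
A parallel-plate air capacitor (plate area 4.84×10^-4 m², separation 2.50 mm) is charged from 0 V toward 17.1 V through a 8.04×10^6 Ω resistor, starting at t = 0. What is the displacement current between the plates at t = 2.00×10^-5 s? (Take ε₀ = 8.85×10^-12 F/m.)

4.98×10^-7 A

C = ε₀A/d = (8.85×10^-12)(4.84×10^-4)/(2.50×10^-3) = 1.713×10^-12 F and τ = RC = 1.377×10^-5 s. I_d in the gap equals the RC charging current.
I_d(t) = (V₀/R) e^(−t/τ) = 2.127×10^-6 · e^(−1.452) = 4.98×10^-7 A.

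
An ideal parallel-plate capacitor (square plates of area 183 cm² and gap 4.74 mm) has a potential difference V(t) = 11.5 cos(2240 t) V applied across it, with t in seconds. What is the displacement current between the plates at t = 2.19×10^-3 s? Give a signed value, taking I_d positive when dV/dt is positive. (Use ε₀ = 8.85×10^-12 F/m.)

C = ε₀A/d = (8.85×10^-12)(0.0183)/(4.74×10^-3) = 3.417×10^-11 F. dV/dt = V₀ω·−sin(ωt); at ωt = 4.9056 rad this factor is 0.9814.
I_d = C dV/dt = (3.417×10^-11)(11.5)(2240)(0.9814) = 8.64×10^-7 A.

8.64×10^-7 A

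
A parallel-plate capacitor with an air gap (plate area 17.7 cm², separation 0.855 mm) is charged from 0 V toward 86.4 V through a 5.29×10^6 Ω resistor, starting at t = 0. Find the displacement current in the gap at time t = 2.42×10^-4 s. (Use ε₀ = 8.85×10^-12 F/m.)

C = ε₀A/d = (8.85×10^-12)(1.77×10^-3)/(8.55×10^-4) = 1.832×10^-11 F and τ = RC = 9.691×10^-5 s. I_d in the gap equals the RC charging current.
I_d(t) = (V₀/R) e^(−t/τ) = 1.633×10^-5 · e^(−2.497) = 1.34×10^-6 A.

1.34×10^-6 A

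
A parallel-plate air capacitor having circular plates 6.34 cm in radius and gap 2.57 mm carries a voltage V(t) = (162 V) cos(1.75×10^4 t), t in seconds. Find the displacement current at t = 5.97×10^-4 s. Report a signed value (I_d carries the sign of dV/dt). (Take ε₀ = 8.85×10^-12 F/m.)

1.05×10^-4 A

dV/dt = (162)(1.75×10^4)·−sin(10.4475) = 2.420×10^6 V/s.
I_d = C dV/dt with C = ε₀A/d = (8.85×10^-12)(0.01263)/(2.57×10^-3) = 4.349×10^-11 F, so I_d = (4.349×10^-11)(2.420×10^6) = 1.05×10^-4 A.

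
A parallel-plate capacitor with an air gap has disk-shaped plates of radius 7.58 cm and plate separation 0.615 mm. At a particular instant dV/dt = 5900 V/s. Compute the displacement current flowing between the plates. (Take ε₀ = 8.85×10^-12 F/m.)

The field between the plates is E = V/d, so dE/dt = (5900)/(6.15×10^-4 m) = 9.593×10^6 V/(m·s).
I_d = ε₀ A (dE/dt) = (8.85×10^-12)(0.01805)(9.593×10^6) = 1.53×10^-6 A.

1.53×10^-6 A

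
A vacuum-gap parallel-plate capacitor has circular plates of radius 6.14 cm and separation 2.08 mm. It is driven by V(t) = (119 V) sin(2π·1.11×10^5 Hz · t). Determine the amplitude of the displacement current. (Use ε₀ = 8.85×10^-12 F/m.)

(dE/dt)_max = V₀ω/d = 3.990×10^10 V/(m·s); ω = 2πf = 6.974×10^5 rad/s.
I_d,max = ε₀ A (dE/dt)_max = (8.85×10^-12)(0.01184)(3.990×10^10) = 4.18×10^-3 A.

4.18×10^-3 A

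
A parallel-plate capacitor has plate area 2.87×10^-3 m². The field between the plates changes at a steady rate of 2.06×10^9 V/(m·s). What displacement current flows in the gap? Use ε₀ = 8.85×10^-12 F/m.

5.23×10^-5 A

With a uniform field, Φ_E = EA, so I_d = ε₀ A dE/dt = 5.23×10^-5 A.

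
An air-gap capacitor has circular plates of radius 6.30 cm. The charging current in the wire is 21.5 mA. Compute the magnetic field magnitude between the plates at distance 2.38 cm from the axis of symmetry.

By continuity the displacement current in the gap matches the conduction current: I_d = 0.0215 A.
An Ampèrian loop of radius r encloses a fraction (r/R)² of I_d. Then B·2πr = μ₀ I_d (r/R)², giving B = μ₀ I_d r/(2πR²) = 2.58×10^-8 T.

2.58×10^-8 T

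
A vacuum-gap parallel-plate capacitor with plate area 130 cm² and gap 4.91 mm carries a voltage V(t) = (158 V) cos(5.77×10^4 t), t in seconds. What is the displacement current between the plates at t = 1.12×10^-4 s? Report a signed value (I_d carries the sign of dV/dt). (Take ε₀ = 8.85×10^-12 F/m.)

C = ε₀A/d = (8.85×10^-12)(0.0130)/(4.91×10^-3) = 2.343×10^-11 F. dV/dt = V₀ω·−sin(ωt); at ωt = 6.4624 rad this factor is -0.1783.
I_d = C dV/dt = (2.343×10^-11)(158)(5.77×10^4)(-0.1783) = -3.81×10^-5 A.

-3.81×10^-5 A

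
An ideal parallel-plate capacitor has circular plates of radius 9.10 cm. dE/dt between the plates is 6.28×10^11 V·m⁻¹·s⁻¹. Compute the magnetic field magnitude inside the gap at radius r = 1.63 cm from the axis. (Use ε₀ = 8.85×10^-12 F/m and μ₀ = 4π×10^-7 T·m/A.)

5.69×10^-8 T

I_d = ε₀ dΦ_E/dt = ε₀ πR² (dE/dt) = (8.85×10^-12)(0.02602)(6.28×10^11) = 0.1446 A through the full plate area.
∮B·dl = μ₀ I_d,enc with I_d,enc = I_d r²/R² = 4.639×10^-3 A; so B = μ₀ I_d,enc/(2πr) = 5.69×10^-8 T.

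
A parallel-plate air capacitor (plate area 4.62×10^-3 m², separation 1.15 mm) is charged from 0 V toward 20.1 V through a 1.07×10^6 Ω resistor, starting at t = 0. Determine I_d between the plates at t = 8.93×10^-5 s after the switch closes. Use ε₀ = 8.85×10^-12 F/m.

C = ε₀A/d = (8.85×10^-12)(4.62×10^-3)/(1.15×10^-3) = 3.555×10^-11 F and τ = RC = 3.804×10^-5 s. I_d in the gap equals the RC charging current.
I_d(t) = (V₀/R) e^(−t/τ) = 1.879×10^-5 · e^(−2.348) = 1.80×10^-6 A.

1.80×10^-6 A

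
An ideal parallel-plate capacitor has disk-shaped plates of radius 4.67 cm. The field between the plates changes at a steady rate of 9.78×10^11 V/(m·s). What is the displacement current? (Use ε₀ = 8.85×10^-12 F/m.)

0.0593 A

The displacement current is ε₀ times dΦ_E/dt = ε₀ A dE/dt = (8.85×10^-12)(6.851×10^-3)(9.78×10^11) = 0.0593 A.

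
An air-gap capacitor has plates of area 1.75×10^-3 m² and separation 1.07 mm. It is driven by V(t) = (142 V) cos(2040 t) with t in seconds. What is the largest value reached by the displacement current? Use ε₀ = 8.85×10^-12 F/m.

(dE/dt)_max = V₀ω/d = 2.707×10^8 V/(m·s); ω = 2040 rad/s.
I_d,max = ε₀ A (dE/dt)_max = (8.85×10^-12)(1.75×10^-3)(2.707×10^8) = 4.19×10^-6 A.

4.19×10^-6 A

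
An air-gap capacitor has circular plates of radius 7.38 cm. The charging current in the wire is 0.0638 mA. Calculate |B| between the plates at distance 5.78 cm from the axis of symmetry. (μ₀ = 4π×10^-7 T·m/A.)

No conduction current crosses the gap, so I_d there equals the 6.38×10^-5 A in the leads.
An Ampèrian loop of radius r encloses a fraction (r/R)² of I_d. Then B·2πr = μ₀ I_d (r/R)², giving B = μ₀ I_d r/(2πR²) = 1.35×10^-10 T.

1.35×10^-10 T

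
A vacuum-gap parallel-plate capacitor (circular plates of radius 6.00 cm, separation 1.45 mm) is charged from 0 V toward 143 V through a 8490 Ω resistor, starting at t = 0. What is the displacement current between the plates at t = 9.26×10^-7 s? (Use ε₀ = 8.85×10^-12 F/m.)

3.47×10^-3 A

C = ε₀A/d = (8.85×10^-12)(0.01131)/(1.45×10^-3) = 6.903×10^-11 F, so τ = RC = 5.861×10^-7 s.
The conduction current is I(t) = (V₀/R) e^(−t/τ), and the displacement current between the plates equals it.
t/τ = 1.580; I_d = (143/8490) · e^(−1.580) = (0.01684)(0.2060) = 3.47×10^-3 A.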